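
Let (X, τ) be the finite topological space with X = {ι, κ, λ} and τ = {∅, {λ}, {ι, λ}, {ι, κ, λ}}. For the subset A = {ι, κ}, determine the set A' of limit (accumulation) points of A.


A' = {κ}

For each x ∈ X, list the open sets U ∈ τ with x ∈ U, then check whether U ∩ (A ∖ {x}) ≠ ∅ for every such U.
  x = ι: open {ι, λ} ∋ x has {ι, λ} ∩ (A ∖ {ι}) = ∅, so x is NOT a limit point.
  x = κ: opens ∋ x are {ι, κ, λ}; each meets A ∖ {κ}, so x IS a limit point.
  x = λ: open {λ} ∋ x has {λ} ∩ (A ∖ {λ}) = ∅, so x is NOT a limit point.
Collecting: A' = {κ}.


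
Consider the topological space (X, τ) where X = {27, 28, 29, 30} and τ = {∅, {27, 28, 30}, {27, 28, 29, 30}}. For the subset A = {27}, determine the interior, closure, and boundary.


int(A) = ∅, cl(A) = {27, 28, 29, 30}, ∂A = {27, 28, 29, 30}.

Closed sets in (X, τ) are complements of opens:
  closed(X, τ) = {∅, {29}, {27, 28, 29, 30}}.
int(A) = ⋃ {U ∈ τ : U ⊆ A}. Opens contained in A: ∅.
Taking the union of these: int(A) = ∅.
cl(A) = ⋂ {C closed : A ⊆ C}. Closed sets containing A: {27, 28, 29, 30}.
Intersecting these: cl(A) = {27, 28, 29, 30}.
∂A = cl(A) ∖ int(A) = {27, 28, 29, 30} ∖ ∅ = {27, 28, 29, 30}.


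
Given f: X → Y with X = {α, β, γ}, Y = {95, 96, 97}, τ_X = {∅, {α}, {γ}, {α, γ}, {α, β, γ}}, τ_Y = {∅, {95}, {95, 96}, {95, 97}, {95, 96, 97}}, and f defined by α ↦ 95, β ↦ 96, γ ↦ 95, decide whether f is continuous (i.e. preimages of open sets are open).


f IS continuous.

Compute f^{-1}(U) for each U ∈ τ_Y:
  U = ∅: f^{-1}(U) = ∅ ∈ τ_X ✓.
  U = {95}: f^{-1}(U) = {α, γ} ∈ τ_X ✓.
  U = {95, 96}: f^{-1}(U) = {α, β, γ} ∈ τ_X ✓.
  U = {95, 97}: f^{-1}(U) = {α, γ} ∈ τ_X ✓.
  U = {95, 96, 97}: f^{-1}(U) = {α, β, γ} ∈ τ_X ✓.
Every preimage lies in τ_X, so f IS continuous.


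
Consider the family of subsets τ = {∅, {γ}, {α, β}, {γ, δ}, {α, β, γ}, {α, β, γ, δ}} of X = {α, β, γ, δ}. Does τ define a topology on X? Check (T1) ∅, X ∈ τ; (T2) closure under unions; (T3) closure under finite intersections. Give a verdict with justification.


τ IS a topology on X.

Axiom (T1): ∅ ∈ τ? Yes; X ∈ τ? Yes.
Axiom (T2/T3): check pairwise unions and intersections of members of τ.
All pairwise intersections and unions checked — each lies in τ. Therefore τ satisfies (T1), (T2), (T3): it IS a topology on X.


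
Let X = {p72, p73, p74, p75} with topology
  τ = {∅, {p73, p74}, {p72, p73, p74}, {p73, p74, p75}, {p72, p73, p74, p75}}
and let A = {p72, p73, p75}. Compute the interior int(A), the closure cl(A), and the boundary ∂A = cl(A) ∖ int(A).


int(A) = ∅, cl(A) = {p72, p73, p74, p75}, ∂A = {p72, p73, p74, p75}.

Closed sets in (X, τ) are complements of opens:
  closed(X, τ) = {∅, {p72}, {p75}, {p72, p75}, {p72, p73, p74, p75}}.
int(A) = ⋃ {U ∈ τ : U ⊆ A}. Opens contained in A: ∅.
Taking the union of these: int(A) = ∅.
cl(A) = ⋂ {C closed : A ⊆ C}. Closed sets containing A: {p72, p73, p74, p75}.
Intersecting these: cl(A) = {p72, p73, p74, p75}.
∂A = cl(A) ∖ int(A) = {p72, p73, p74, p75} ∖ ∅ = {p72, p73, p74, p75}.


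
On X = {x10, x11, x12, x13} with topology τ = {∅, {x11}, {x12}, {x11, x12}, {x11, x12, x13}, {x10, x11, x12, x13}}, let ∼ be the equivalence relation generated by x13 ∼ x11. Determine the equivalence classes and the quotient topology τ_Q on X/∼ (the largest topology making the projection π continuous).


X/∼ = {[x10], [x11=x13], [x12]}; |τ_Q| = 4.

Equivalence classes: [x10], [x11=x13], [x12].
Quotient map π: X → X/∼ sends x10 ↦ [x10], x11 ↦ [x11=x13], x12 ↦ [x12], x13 ↦ [x11=x13].
For each subset V ⊆ X/∼, compute π^{-1}(V) ⊆ X and check whether π^{-1}(V) ∈ τ. V is open in τ_Q iff π^{-1}(V) ∈ τ.
  V = {}: π^{-1}(V) = ∅ ∈ τ ✓.
  V = {[x10]}: π^{-1}(V) = {x10} ∉ τ ✗.
  V = {[x11=x13]}: π^{-1}(V) = {x11, x13} ∉ τ ✗.
  V = {[x10], [x11=x13]}: π^{-1}(V) = {x10, x11, x13} ∉ τ ✗.
  V = {[x12]}: π^{-1}(V) = {x12} ∈ τ ✓.
  V = {[x10], [x12]}: π^{-1}(V) = {x10, x12} ∉ τ ✗.
  V = {[x11=x13], [x12]}: π^{-1}(V) = {x11, x12, x13} ∈ τ ✓.
  V = {[x10], [x11=x13], [x12]}: π^{-1}(V) = {x10, x11, x12, x13} ∈ τ ✓.
Open sets in the quotient: τ_Q = {{}, {[x12]}, {[x11=x13], [x12]}, {[x10], [x11=x13], [x12]}} (4 elements).


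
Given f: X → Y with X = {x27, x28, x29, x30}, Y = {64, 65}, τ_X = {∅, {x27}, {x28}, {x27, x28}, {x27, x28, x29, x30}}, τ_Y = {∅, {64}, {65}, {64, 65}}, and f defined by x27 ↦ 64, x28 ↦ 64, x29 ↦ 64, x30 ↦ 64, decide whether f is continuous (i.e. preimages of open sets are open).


f IS continuous.

Compute f^{-1}(U) for each U ∈ τ_Y:
  U = ∅: f^{-1}(U) = ∅ ∈ τ_X ✓.
  U = {64}: f^{-1}(U) = {x27, x28, x29, x30} ∈ τ_X ✓.
  U = {65}: f^{-1}(U) = ∅ ∈ τ_X ✓.
  U = {64, 65}: f^{-1}(U) = {x27, x28, x29, x30} ∈ τ_X ✓.
Every preimage lies in τ_X, so f IS continuous.


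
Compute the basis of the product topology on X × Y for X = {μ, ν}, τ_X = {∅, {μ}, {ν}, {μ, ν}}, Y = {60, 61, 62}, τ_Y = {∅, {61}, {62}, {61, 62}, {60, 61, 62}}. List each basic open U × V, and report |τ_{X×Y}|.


Basis B = {∅ × ∅, {μ} × {61}, {μ} × {62}, {ν} × {61}, {ν} × {62}, {μ} × {61, 62}, {μ, ν} × {61}, {μ, ν} × {62}, {ν} × {61, 62}, {μ} × {60, 61, 62}, {ν} × {60, 61, 62}, {μ, ν} × {61, 62}, {μ, ν} × {60, 61, 62}}; |τ_{X×Y}| = 25.

Enumerate products U × V with U ∈ τ_X, V ∈ τ_Y (deduplicated):
  ∅ × ∅ = {} (∅)
  {μ} × {61} = {(μ,61)}
  {μ} × {62} = {(μ,62)}
  {ν} × {61} = {(ν,61)}
  {ν} × {62} = {(ν,62)}
  {μ} × {61, 62} = {(μ,61), (μ,62)}
  {μ, ν} × {61} = {(μ,61), (ν,61)}
  {μ, ν} × {62} = {(μ,62), (ν,62)}
  {ν} × {61, 62} = {(ν,61), (ν,62)}
  {μ} × {60, 61, 62} = {(μ,60), (μ,61), (μ,62)}
  {ν} × {60, 61, 62} = {(ν,60), (ν,61), (ν,62)}
  {μ, ν} × {61, 62} = {(μ,61), (μ,62), (ν,61), (ν,62)}
  {μ, ν} × {60, 61, 62} = {(μ,60), (μ,61), (μ,62), (ν,60), (ν,61), (ν,62)}
These 13 distinct sets form the basis B.
Close under arbitrary unions to get τ_{X×Y}; counting gives |τ_{X×Y}| = 25.


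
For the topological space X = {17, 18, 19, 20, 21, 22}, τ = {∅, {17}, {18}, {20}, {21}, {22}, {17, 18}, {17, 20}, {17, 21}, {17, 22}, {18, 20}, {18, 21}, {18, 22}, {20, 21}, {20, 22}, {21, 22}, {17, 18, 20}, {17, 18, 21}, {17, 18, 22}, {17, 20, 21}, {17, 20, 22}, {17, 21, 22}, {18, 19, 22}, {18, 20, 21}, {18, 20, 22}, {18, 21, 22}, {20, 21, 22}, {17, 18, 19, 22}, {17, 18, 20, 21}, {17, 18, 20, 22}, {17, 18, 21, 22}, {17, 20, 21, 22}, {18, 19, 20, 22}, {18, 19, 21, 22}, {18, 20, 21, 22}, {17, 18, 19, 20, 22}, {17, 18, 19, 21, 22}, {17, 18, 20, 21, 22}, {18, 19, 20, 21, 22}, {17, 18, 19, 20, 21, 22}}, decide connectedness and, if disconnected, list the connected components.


(X, τ) is disconnected; components = [{17}, {20}, {21}, {18, 19, 22}].

Find clopen sets (U ∈ τ with X ∖ U ∈ τ):
  U = ∅, X ∖ U = {17, 18, 19, 20, 21, 22} — both open, so U is clopen.
  U = {17}, X ∖ U = {18, 19, 20, 21, 22} — both open, so U is clopen.
  U = {20}, X ∖ U = {17, 18, 19, 21, 22} — both open, so U is clopen.
  U = {21}, X ∖ U = {17, 18, 19, 20, 22} — both open, so U is clopen.
  U = {17, 20}, X ∖ U = {18, 19, 21, 22} — both open, so U is clopen.
  U = {17, 21}, X ∖ U = {18, 19, 20, 22} — both open, so U is clopen.
  U = {20, 21}, X ∖ U = {17, 18, 19, 22} — both open, so U is clopen.
  U = {17, 20, 21}, X ∖ U = {18, 19, 22} — both open, so U is clopen.
  U = {18, 19, 22}, X ∖ U = {17, 20, 21} — both open, so U is clopen.
  U = {17, 18, 19, 22}, X ∖ U = {20, 21} — both open, so U is clopen.
  U = {18, 19, 20, 22}, X ∖ U = {17, 21} — both open, so U is clopen.
  U = {18, 19, 21, 22}, X ∖ U = {17, 20} — both open, so U is clopen.
  U = {17, 18, 19, 20, 22}, X ∖ U = {21} — both open, so U is clopen.
  U = {17, 18, 19, 21, 22}, X ∖ U = {20} — both open, so U is clopen.
  U = {18, 19, 20, 21, 22}, X ∖ U = {17} — both open, so U is clopen.
  U = {17, 18, 19, 20, 21, 22}, X ∖ U = ∅ — both open, so U is clopen.
Nontrivial clopen(s) exist: e.g. {17, 18, 19, 21, 22}. So (X, τ) is disconnected.
Compute connected components by grouping points that agree on all clopens:
  component: {17}
  component: {20}
  component: {21}
  component: {18, 19, 22}


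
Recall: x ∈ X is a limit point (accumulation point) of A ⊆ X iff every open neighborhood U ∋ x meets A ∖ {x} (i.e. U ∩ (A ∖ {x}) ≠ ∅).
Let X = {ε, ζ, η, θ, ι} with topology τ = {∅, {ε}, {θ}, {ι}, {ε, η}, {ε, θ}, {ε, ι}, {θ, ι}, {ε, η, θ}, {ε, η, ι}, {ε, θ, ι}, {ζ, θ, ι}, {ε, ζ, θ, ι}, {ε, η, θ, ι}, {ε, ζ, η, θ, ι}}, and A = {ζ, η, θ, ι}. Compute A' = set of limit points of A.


A' = {ζ}

For each x ∈ X, list the open sets U ∈ τ with x ∈ U, then check whether U ∩ (A ∖ {x}) ≠ ∅ for every such U.
  x = ε: open {ε} ∋ x has {ε} ∩ (A ∖ {ε}) = ∅, so x is NOT a limit point.
  x = ζ: opens ∋ x are {ζ, θ, ι}, {ε, ζ, θ, ι}, {ε, ζ, η, θ, ι}; each meets A ∖ {ζ}, so x IS a limit point.
  x = η: open {ε, η} ∋ x has {ε, η} ∩ (A ∖ {η}) = ∅, so x is NOT a limit point.
  x = θ: open {θ} ∋ x has {θ} ∩ (A ∖ {θ}) = ∅, so x is NOT a limit point.
  x = ι: open {ι} ∋ x has {ι} ∩ (A ∖ {ι}) = ∅, so x is NOT a limit point.
Collecting: A' = {ζ}.


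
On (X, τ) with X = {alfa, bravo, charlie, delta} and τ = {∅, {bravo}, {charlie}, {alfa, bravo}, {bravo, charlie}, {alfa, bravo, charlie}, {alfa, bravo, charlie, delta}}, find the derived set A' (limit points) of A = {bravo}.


A' = {alfa, delta}

For each x ∈ X, list the open sets U ∈ τ with x ∈ U, then check whether U ∩ (A ∖ {x}) ≠ ∅ for every such U.
  x = alfa: opens ∋ x are {alfa, bravo}, {alfa, bravo, charlie}, {alfa, bravo, charlie, delta}; each meets A ∖ {alfa}, so x IS a limit point.
  x = bravo: open {bravo} ∋ x has {bravo} ∩ (A ∖ {bravo}) = ∅, so x is NOT a limit point.
  x = charlie: open {charlie} ∋ x has {charlie} ∩ (A ∖ {charlie}) = ∅, so x is NOT a limit point.
  x = delta: opens ∋ x are {alfa, bravo, charlie, delta}; each meets A ∖ {delta}, so x IS a limit point.
Collecting: A' = {alfa, delta}.


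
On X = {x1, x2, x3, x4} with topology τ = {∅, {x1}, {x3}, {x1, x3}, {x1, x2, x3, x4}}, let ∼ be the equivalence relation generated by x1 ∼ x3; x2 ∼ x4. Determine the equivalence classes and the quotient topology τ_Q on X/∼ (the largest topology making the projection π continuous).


X/∼ = {[x1=x3], [x2=x4]}; |τ_Q| = 3.

Equivalence classes: [x1=x3], [x2=x4].
Quotient map π: X → X/∼ sends x1 ↦ [x1=x3], x2 ↦ [x2=x4], x3 ↦ [x1=x3], x4 ↦ [x2=x4].
For each subset V ⊆ X/∼, compute π^{-1}(V) ⊆ X and check whether π^{-1}(V) ∈ τ. V is open in τ_Q iff π^{-1}(V) ∈ τ.
  V = {}: π^{-1}(V) = ∅ ∈ τ ✓.
  V = {[x1=x3]}: π^{-1}(V) = {x1, x3} ∈ τ ✓.
  V = {[x2=x4]}: π^{-1}(V) = {x2, x4} ∉ τ ✗.
  V = {[x1=x3], [x2=x4]}: π^{-1}(V) = {x1, x2, x3, x4} ∈ τ ✓.
Open sets in the quotient: τ_Q = {{}, {[x1=x3]}, {[x1=x3], [x2=x4]}} (3 elements).


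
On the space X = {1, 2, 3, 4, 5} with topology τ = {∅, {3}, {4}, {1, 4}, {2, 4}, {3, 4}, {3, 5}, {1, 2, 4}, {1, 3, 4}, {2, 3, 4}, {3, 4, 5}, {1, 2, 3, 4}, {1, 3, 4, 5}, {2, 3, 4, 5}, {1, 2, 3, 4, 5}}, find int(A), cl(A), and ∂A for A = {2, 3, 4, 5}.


int(A) = {2, 3, 4, 5}, cl(A) = {1, 2, 3, 4, 5}, ∂A = {1}.

Closed sets in (X, τ) are complements of opens:
  closed(X, τ) = {∅, {1}, {2}, {5}, {1, 2}, {1, 5}, {2, 5}, {3, 5}, {1, 2, 4}, {1, 2, 5}, {1, 3, 5}, {2, 3, 5}, {1, 2, 3, 5}, {1, 2, 4, 5}, {1, 2, 3, 4, 5}}.
int(A) = ⋃ {U ∈ τ : U ⊆ A}. Opens contained in A: ∅, {3}, {4}, {2, 4}, {3, 4}, {3, 5}, {2, 3, 4}, {3, 4, 5}, {2, 3, 4, 5}.
Taking the union of these: int(A) = {2, 3, 4, 5}.
cl(A) = ⋂ {C closed : A ⊆ C}. Closed sets containing A: {1, 2, 3, 4, 5}.
Intersecting these: cl(A) = {1, 2, 3, 4, 5}.
∂A = cl(A) ∖ int(A) = {1, 2, 3, 4, 5} ∖ {2, 3, 4, 5} = {1}.


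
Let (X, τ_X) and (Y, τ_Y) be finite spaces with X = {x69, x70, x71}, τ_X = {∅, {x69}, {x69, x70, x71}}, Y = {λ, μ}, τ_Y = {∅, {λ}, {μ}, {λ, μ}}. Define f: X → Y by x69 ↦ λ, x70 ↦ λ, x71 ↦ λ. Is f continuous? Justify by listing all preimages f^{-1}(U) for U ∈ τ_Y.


f IS continuous.

Compute f^{-1}(U) for each U ∈ τ_Y:
  U = ∅: f^{-1}(U) = ∅ ∈ τ_X ✓.
  U = {λ}: f^{-1}(U) = {x69, x70, x71} ∈ τ_X ✓.
  U = {μ}: f^{-1}(U) = ∅ ∈ τ_X ✓.
  U = {λ, μ}: f^{-1}(U) = {x69, x70, x71} ∈ τ_X ✓.
Every preimage lies in τ_X, so f IS continuous.


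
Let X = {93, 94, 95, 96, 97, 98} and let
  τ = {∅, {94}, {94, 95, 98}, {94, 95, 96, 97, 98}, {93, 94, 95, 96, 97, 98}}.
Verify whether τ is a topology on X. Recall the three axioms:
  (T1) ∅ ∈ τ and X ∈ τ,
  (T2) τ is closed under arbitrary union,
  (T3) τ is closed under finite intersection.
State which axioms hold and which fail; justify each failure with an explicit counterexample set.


τ IS a topology on X.

Axiom (T1): ∅ ∈ τ? Yes; X ∈ τ? Yes.
Axiom (T2/T3): check pairwise unions and intersections of members of τ.
All pairwise intersections and unions checked — each lies in τ. Therefore τ satisfies (T1), (T2), (T3): it IS a topology on X.


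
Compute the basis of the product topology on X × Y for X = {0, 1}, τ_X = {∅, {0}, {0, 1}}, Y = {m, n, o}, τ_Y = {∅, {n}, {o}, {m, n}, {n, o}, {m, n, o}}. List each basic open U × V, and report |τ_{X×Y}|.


Basis B = {∅ × ∅, {0} × {n}, {0} × {o}, {0} × {m, n}, {0} × {n, o}, {0, 1} × {n}, {0, 1} × {o}, {0} × {m, n, o}, {0, 1} × {m, n}, {0, 1} × {n, o}, {0, 1} × {m, n, o}}; |τ_{X×Y}| = 18.

Enumerate products U × V with U ∈ τ_X, V ∈ τ_Y (deduplicated):
  ∅ × ∅ = {} (∅)
  {0} × {n} = {(0,n)}
  {0} × {o} = {(0,o)}
  {0} × {m, n} = {(0,m), (0,n)}
  {0} × {n, o} = {(0,n), (0,o)}
  {0, 1} × {n} = {(0,n), (1,n)}
  {0, 1} × {o} = {(0,o), (1,o)}
  {0} × {m, n, o} = {(0,m), (0,n), (0,o)}
  {0, 1} × {m, n} = {(0,m), (0,n), (1,m), (1,n)}
  {0, 1} × {n, o} = {(0,n), (0,o), (1,n), (1,o)}
  {0, 1} × {m, n, o} = {(0,m), (0,n), (0,o), (1,m), (1,n), (1,o)}
These 11 distinct sets form the basis B.
Close under arbitrary unions to get τ_{X×Y}; counting gives |τ_{X×Y}| = 18.


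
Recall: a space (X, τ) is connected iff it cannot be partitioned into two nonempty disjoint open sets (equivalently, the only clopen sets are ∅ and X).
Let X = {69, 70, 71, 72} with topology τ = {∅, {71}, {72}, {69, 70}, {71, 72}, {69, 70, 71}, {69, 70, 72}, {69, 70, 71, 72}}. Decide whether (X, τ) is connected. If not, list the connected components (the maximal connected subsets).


(X, τ) is disconnected; components = [{71}, {72}, {69, 70}].

Find clopen sets (U ∈ τ with X ∖ U ∈ τ):
  U = ∅, X ∖ U = {69, 70, 71, 72} — both open, so U is clopen.
  U = {71}, X ∖ U = {69, 70, 72} — both open, so U is clopen.
  U = {72}, X ∖ U = {69, 70, 71} — both open, so U is clopen.
  U = {69, 70}, X ∖ U = {71, 72} — both open, so U is clopen.
  U = {71, 72}, X ∖ U = {69, 70} — both open, so U is clopen.
  U = {69, 70, 71}, X ∖ U = {72} — both open, so U is clopen.
  U = {69, 70, 72}, X ∖ U = {71} — both open, so U is clopen.
  U = {69, 70, 71, 72}, X ∖ U = ∅ — both open, so U is clopen.
Nontrivial clopen(s) exist: e.g. {72}. So (X, τ) is disconnected.
Compute connected components by grouping points that agree on all clopens:
  component: {71}
  component: {72}
  component: {69, 70}


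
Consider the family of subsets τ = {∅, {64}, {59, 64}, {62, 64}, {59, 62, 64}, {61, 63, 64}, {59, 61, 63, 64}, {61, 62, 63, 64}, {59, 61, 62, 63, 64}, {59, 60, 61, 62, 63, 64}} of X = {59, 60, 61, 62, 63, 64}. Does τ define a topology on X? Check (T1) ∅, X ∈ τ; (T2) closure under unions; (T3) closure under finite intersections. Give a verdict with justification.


τ IS a topology on X.

Axiom (T1): ∅ ∈ τ? Yes; X ∈ τ? Yes.
Axiom (T2/T3): check pairwise unions and intersections of members of τ.
All pairwise intersections and unions checked — each lies in τ. Therefore τ satisfies (T1), (T2), (T3): it IS a topology on X.


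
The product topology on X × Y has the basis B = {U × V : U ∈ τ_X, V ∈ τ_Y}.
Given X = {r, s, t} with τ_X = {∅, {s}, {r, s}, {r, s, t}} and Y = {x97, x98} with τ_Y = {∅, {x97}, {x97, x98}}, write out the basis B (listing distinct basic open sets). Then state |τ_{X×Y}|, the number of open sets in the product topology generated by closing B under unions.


Basis B = {∅ × ∅, {s} × {x97}, {r, s} × {x97}, {s} × {x97, x98}, {r, s, t} × {x97}, {r, s} × {x97, x98}, {r, s, t} × {x97, x98}}; |τ_{X×Y}| = 10.

Enumerate products U × V with U ∈ τ_X, V ∈ τ_Y (deduplicated):
  ∅ × ∅ = {} (∅)
  {s} × {x97} = {(s,x97)}
  {r, s} × {x97} = {(r,x97), (s,x97)}
  {s} × {x97, x98} = {(s,x97), (s,x98)}
  {r, s, t} × {x97} = {(r,x97), (s,x97), (t,x97)}
  {r, s} × {x97, x98} = {(r,x97), (r,x98), (s,x97), (s,x98)}
  {r, s, t} × {x97, x98} = {(r,x97), (r,x98), (s,x97), (s,x98), (t,x97), (t,x98)}
These 7 distinct sets form the basis B.
Close under arbitrary unions to get τ_{X×Y}; counting gives |τ_{X×Y}| = 10.


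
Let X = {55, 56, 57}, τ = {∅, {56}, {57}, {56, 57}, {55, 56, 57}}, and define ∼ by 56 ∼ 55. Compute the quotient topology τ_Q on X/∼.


X/∼ = {[55=56], [57]}; |τ_Q| = 3.

Equivalence classes: [55=56], [57].
Quotient map π: X → X/∼ sends 55 ↦ [55=56], 56 ↦ [55=56], 57 ↦ [57].
For each subset V ⊆ X/∼, compute π^{-1}(V) ⊆ X and check whether π^{-1}(V) ∈ τ. V is open in τ_Q iff π^{-1}(V) ∈ τ.
  V = {}: π^{-1}(V) = ∅ ∈ τ ✓.
  V = {[55=56]}: π^{-1}(V) = {55, 56} ∉ τ ✗.
  V = {[57]}: π^{-1}(V) = {57} ∈ τ ✓.
  V = {[55=56], [57]}: π^{-1}(V) = {55, 56, 57} ∈ τ ✓.
Open sets in the quotient: τ_Q = {{}, {[57]}, {[55=56], [57]}} (3 elements).


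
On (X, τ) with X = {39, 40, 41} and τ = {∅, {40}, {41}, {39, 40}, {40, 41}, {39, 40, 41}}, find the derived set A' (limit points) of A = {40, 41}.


A' = {39}

For each x ∈ X, list the open sets U ∈ τ with x ∈ U, then check whether U ∩ (A ∖ {x}) ≠ ∅ for every such U.
  x = 39: opens ∋ x are {39, 40}, {39, 40, 41}; each meets A ∖ {39}, so x IS a limit point.
  x = 40: open {40} ∋ x has {40} ∩ (A ∖ {40}) = ∅, so x is NOT a limit point.
  x = 41: open {41} ∋ x has {41} ∩ (A ∖ {41}) = ∅, so x is NOT a limit point.
Collecting: A' = {39}.


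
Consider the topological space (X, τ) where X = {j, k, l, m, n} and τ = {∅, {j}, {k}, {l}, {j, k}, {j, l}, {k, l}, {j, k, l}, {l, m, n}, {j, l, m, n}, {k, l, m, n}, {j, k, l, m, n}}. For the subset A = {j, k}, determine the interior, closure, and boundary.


int(A) = {j, k}, cl(A) = {j, k}, ∂A = ∅.

Closed sets in (X, τ) are complements of opens:
  closed(X, τ) = {∅, {j}, {k}, {j, k}, {m, n}, {j, m, n}, {k, m, n}, {l, m, n}, {j, k, m, n}, {j, l, m, n}, {k, l, m, n}, {j, k, l, m, n}}.
int(A) = ⋃ {U ∈ τ : U ⊆ A}. Opens contained in A: ∅, {j}, {k}, {j, k}.
Taking the union of these: int(A) = {j, k}.
cl(A) = ⋂ {C closed : A ⊆ C}. Closed sets containing A: {j, k}, {j, k, m, n}, {j, k, l, m, n}.
Intersecting these: cl(A) = {j, k}.
∂A = cl(A) ∖ int(A) = {j, k} ∖ {j, k} = ∅.


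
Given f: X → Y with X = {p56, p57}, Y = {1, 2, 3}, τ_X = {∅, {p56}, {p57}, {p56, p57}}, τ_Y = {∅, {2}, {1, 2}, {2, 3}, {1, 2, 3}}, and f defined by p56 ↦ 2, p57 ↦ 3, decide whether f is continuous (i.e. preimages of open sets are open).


f IS continuous.

Compute f^{-1}(U) for each U ∈ τ_Y:
  U = ∅: f^{-1}(U) = ∅ ∈ τ_X ✓.
  U = {2}: f^{-1}(U) = {p56} ∈ τ_X ✓.
  U = {1, 2}: f^{-1}(U) = {p56} ∈ τ_X ✓.
  U = {2, 3}: f^{-1}(U) = {p56, p57} ∈ τ_X ✓.
  U = {1, 2, 3}: f^{-1}(U) = {p56, p57} ∈ τ_X ✓.
Every preimage lies in τ_X, so f IS continuous.


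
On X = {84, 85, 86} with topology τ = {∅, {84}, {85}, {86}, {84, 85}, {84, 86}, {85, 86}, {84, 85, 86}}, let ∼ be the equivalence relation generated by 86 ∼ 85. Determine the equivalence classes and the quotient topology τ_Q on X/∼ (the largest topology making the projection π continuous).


X/∼ = {[84], [85=86]}; |τ_Q| = 4.

Equivalence classes: [84], [85=86].
Quotient map π: X → X/∼ sends 84 ↦ [84], 85 ↦ [85=86], 86 ↦ [85=86].
For each subset V ⊆ X/∼, compute π^{-1}(V) ⊆ X and check whether π^{-1}(V) ∈ τ. V is open in τ_Q iff π^{-1}(V) ∈ τ.
  V = {}: π^{-1}(V) = ∅ ∈ τ ✓.
  V = {[84]}: π^{-1}(V) = {84} ∈ τ ✓.
  V = {[85=86]}: π^{-1}(V) = {85, 86} ∈ τ ✓.
  V = {[84], [85=86]}: π^{-1}(V) = {84, 85, 86} ∈ τ ✓.
Open sets in the quotient: τ_Q = {{}, {[84]}, {[85=86]}, {[84], [85=86]}} (4 elements).


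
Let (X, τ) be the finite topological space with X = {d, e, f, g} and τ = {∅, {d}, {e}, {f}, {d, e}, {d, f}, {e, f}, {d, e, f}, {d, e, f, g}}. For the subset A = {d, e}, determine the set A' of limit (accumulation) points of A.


A' = {g}

For each x ∈ X, list the open sets U ∈ τ with x ∈ U, then check whether U ∩ (A ∖ {x}) ≠ ∅ for every such U.
  x = d: open {d} ∋ x has {d} ∩ (A ∖ {d}) = ∅, so x is NOT a limit point.
  x = e: open {e} ∋ x has {e} ∩ (A ∖ {e}) = ∅, so x is NOT a limit point.
  x = f: open {f} ∋ x has {f} ∩ (A ∖ {f}) = ∅, so x is NOT a limit point.
  x = g: opens ∋ x are {d, e, f, g}; each meets A ∖ {g}, so x IS a limit point.
Collecting: A' = {g}.


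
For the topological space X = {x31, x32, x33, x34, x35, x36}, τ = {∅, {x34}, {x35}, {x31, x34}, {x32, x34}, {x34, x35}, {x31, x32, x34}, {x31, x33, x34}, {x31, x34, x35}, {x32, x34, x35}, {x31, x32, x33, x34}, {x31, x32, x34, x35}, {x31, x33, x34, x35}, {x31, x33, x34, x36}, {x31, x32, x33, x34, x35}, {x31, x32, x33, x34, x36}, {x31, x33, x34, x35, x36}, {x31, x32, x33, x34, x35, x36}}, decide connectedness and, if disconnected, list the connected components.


(X, τ) is disconnected; components = [{x35}, {x31, x32, x33, x34, x36}].

Find clopen sets (U ∈ τ with X ∖ U ∈ τ):
  U = ∅, X ∖ U = {x31, x32, x33, x34, x35, x36} — both open, so U is clopen.
  U = {x35}, X ∖ U = {x31, x32, x33, x34, x36} — both open, so U is clopen.
  U = {x31, x32, x33, x34, x36}, X ∖ U = {x35} — both open, so U is clopen.
  U = {x31, x32, x33, x34, x35, x36}, X ∖ U = ∅ — both open, so U is clopen.
Nontrivial clopen(s) exist: e.g. {x35}. So (X, τ) is disconnected.
Compute connected components by grouping points that agree on all clopens:
  component: {x35}
  component: {x31, x32, x33, x34, x36}


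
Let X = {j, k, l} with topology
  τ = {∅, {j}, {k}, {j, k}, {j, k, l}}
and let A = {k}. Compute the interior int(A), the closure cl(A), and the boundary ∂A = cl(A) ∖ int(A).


int(A) = {k}, cl(A) = {k, l}, ∂A = {l}.

Closed sets in (X, τ) are complements of opens:
  closed(X, τ) = {∅, {l}, {j, l}, {k, l}, {j, k, l}}.
int(A) = ⋃ {U ∈ τ : U ⊆ A}. Opens contained in A: ∅, {k}.
Taking the union of these: int(A) = {k}.
cl(A) = ⋂ {C closed : A ⊆ C}. Closed sets containing A: {k, l}, {j, k, l}.
Intersecting these: cl(A) = {k, l}.
∂A = cl(A) ∖ int(A) = {k, l} ∖ {k} = {l}.


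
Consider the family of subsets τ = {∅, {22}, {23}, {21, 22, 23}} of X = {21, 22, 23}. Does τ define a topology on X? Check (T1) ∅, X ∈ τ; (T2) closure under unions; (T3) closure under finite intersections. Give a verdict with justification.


τ is NOT a topology on X.

Axiom (T1): ∅ ∈ τ? Yes; X ∈ τ? Yes.
Axiom (T2/T3): check pairwise unions and intersections of members of τ.
Counterexample for (T2): {22} ∪ {23} = {22, 23} ∉ τ. Therefore τ is NOT a topology.


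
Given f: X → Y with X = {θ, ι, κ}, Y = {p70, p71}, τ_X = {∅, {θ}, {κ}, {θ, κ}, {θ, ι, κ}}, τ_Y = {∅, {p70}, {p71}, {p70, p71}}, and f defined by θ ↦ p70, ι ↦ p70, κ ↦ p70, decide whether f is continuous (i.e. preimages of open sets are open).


f IS continuous.

Compute f^{-1}(U) for each U ∈ τ_Y:
  U = ∅: f^{-1}(U) = ∅ ∈ τ_X ✓.
  U = {p70}: f^{-1}(U) = {θ, ι, κ} ∈ τ_X ✓.
  U = {p71}: f^{-1}(U) = ∅ ∈ τ_X ✓.
  U = {p70, p71}: f^{-1}(U) = {θ, ι, κ} ∈ τ_X ✓.
Every preimage lies in τ_X, so f IS continuous.


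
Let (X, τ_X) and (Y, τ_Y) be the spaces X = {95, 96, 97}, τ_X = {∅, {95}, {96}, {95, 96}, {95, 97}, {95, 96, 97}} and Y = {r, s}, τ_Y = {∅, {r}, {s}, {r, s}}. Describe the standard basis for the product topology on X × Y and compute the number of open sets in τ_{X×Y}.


Basis B = {∅ × ∅, {95} × {r}, {95} × {s}, {96} × {r}, {96} × {s}, {95} × {r, s}, {95, 96} × {r}, {95, 97} × {r}, {95, 96} × {s}, {95, 97} × {s}, {96} × {r, s}, {95, 96, 97} × {r}, {95, 96, 97} × {s}, {95, 96} × {r, s}, {95, 97} × {r, s}, {95, 96, 97} × {r, s}}; |τ_{X×Y}| = 36.

Enumerate products U × V with U ∈ τ_X, V ∈ τ_Y (deduplicated):
  ∅ × ∅ = {} (∅)
  {95} × {r} = {(95,r)}
  {95} × {s} = {(95,s)}
  {96} × {r} = {(96,r)}
  {96} × {s} = {(96,s)}
  {95} × {r, s} = {(95,r), (95,s)}
  {95, 96} × {r} = {(95,r), (96,r)}
  {95, 97} × {r} = {(95,r), (97,r)}
  {95, 96} × {s} = {(95,s), (96,s)}
  {95, 97} × {s} = {(95,s), (97,s)}
  {96} × {r, s} = {(96,r), (96,s)}
  {95, 96, 97} × {r} = {(95,r), (96,r), (97,r)}
  {95, 96, 97} × {s} = {(95,s), (96,s), (97,s)}
  {95, 96} × {r, s} = {(95,r), (95,s), (96,r), (96,s)}
  {95, 97} × {r, s} = {(95,r), (95,s), (97,r), (97,s)}
  {95, 96, 97} × {r, s} = {(95,r), (95,s), (96,r), (96,s), (97,r), (97,s)}
These 16 distinct sets form the basis B.
Close under arbitrary unions to get τ_{X×Y}; counting gives |τ_{X×Y}| = 36.


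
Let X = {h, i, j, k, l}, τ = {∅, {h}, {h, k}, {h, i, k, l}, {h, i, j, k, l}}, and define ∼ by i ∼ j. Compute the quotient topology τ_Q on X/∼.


X/∼ = {[h], [i=j], [k], [l]}; |τ_Q| = 4.

Equivalence classes: [h], [i=j], [k], [l].
Quotient map π: X → X/∼ sends h ↦ [h], i ↦ [i=j], j ↦ [i=j], k ↦ [k], l ↦ [l].
For each subset V ⊆ X/∼, compute π^{-1}(V) ⊆ X and check whether π^{-1}(V) ∈ τ. V is open in τ_Q iff π^{-1}(V) ∈ τ.
  V = {}: π^{-1}(V) = ∅ ∈ τ ✓.
  V = {[h]}: π^{-1}(V) = {h} ∈ τ ✓.
  V = {[i=j]}: π^{-1}(V) = {i, j} ∉ τ ✗.
  V = {[h], [i=j]}: π^{-1}(V) = {h, i, j} ∉ τ ✗.
  V = {[k]}: π^{-1}(V) = {k} ∉ τ ✗.
  V = {[h], [k]}: π^{-1}(V) = {h, k} ∈ τ ✓.
  V = {[i=j], [k]}: π^{-1}(V) = {i, j, k} ∉ τ ✗.
  V = {[h], [i=j], [k]}: π^{-1}(V) = {h, i, j, k} ∉ τ ✗.
  V = {[l]}: π^{-1}(V) = {l} ∉ τ ✗.
  V = {[h], [l]}: π^{-1}(V) = {h, l} ∉ τ ✗.
  V = {[i=j], [l]}: π^{-1}(V) = {i, j, l} ∉ τ ✗.
  V = {[h], [i=j], [l]}: π^{-1}(V) = {h, i, j, l} ∉ τ ✗.
  V = {[k], [l]}: π^{-1}(V) = {k, l} ∉ τ ✗.
  V = {[h], [k], [l]}: π^{-1}(V) = {h, k, l} ∉ τ ✗.
  V = {[i=j], [k], [l]}: π^{-1}(V) = {i, j, k, l} ∉ τ ✗.
  V = {[h], [i=j], [k], [l]}: π^{-1}(V) = {h, i, j, k, l} ∈ τ ✓.
Open sets in the quotient: τ_Q = {{}, {[h]}, {[h], [k]}, {[h], [i=j], [k], [l]}} (4 elements).


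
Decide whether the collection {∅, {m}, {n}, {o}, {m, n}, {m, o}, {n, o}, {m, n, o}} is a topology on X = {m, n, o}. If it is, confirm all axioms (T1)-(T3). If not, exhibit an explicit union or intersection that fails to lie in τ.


τ IS a topology on X.

Axiom (T1): ∅ ∈ τ? Yes; X ∈ τ? Yes.
Axiom (T2/T3): check pairwise unions and intersections of members of τ.
All pairwise intersections and unions checked — each lies in τ. Therefore τ satisfies (T1), (T2), (T3): it IS a topology on X.


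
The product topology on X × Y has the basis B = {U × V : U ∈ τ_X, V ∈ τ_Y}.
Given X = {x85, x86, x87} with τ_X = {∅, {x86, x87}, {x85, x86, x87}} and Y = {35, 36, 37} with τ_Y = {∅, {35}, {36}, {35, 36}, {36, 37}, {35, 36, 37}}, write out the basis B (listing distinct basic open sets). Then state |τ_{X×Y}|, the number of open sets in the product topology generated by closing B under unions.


Basis B = {∅ × ∅, {x86, x87} × {35}, {x86, x87} × {36}, {x85, x86, x87} × {35}, {x85, x86, x87} × {36}, {x86, x87} × {35, 36}, {x86, x87} × {36, 37}, {x85, x86, x87} × {35, 36}, {x85, x86, x87} × {36, 37}, {x86, x87} × {35, 36, 37}, {x85, x86, x87} × {35, 36, 37}}; |τ_{X×Y}| = 18.

Enumerate products U × V with U ∈ τ_X, V ∈ τ_Y (deduplicated):
  ∅ × ∅ = {} (∅)
  {x86, x87} × {35} = {(x86,35), (x87,35)}
  {x86, x87} × {36} = {(x86,36), (x87,36)}
  {x85, x86, x87} × {35} = {(x85,35), (x86,35), (x87,35)}
  {x85, x86, x87} × {36} = {(x85,36), (x86,36), (x87,36)}
  {x86, x87} × {35, 36} = {(x86,35), (x86,36), (x87,35), (x87,36)}
  {x86, x87} × {36, 37} = {(x86,36), (x86,37), (x87,36), (x87,37)}
  {x85, x86, x87} × {35, 36} = {(x85,35), (x85,36), (x86,35), (x86,36), (x87,35), (x87,36)}
  {x85, x86, x87} × {36, 37} = {(x85,36), (x85,37), (x86,36), (x86,37), (x87,36), (x87,37)}
  {x86, x87} × {35, 36, 37} = {(x86,35), (x86,36), (x86,37), (x87,35), (x87,36), (x87,37)}
  {x85, x86, x87} × {35, 36, 37} = {(x85,35), (x85,36), (x85,37), (x86,35), (x86,36), (x86,37), (x87,35), (x87,36), (x87,37)}
These 11 distinct sets form the basis B.
Close under arbitrary unions to get τ_{X×Y}; counting gives |τ_{X×Y}| = 18.


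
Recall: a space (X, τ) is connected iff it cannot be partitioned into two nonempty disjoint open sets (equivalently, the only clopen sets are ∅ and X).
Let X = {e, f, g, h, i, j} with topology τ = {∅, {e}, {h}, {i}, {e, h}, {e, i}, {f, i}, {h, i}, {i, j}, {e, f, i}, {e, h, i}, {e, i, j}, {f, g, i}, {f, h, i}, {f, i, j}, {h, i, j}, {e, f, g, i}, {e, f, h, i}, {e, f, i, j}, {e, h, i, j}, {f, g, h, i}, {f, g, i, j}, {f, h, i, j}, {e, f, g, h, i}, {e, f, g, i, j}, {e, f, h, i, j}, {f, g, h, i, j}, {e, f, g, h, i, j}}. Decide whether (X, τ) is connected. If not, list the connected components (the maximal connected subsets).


(X, τ) is disconnected; components = [{e}, {h}, {f, g, i, j}].

Find clopen sets (U ∈ τ with X ∖ U ∈ τ):
  U = ∅, X ∖ U = {e, f, g, h, i, j} — both open, so U is clopen.
  U = {e}, X ∖ U = {f, g, h, i, j} — both open, so U is clopen.
  U = {h}, X ∖ U = {e, f, g, i, j} — both open, so U is clopen.
  U = {e, h}, X ∖ U = {f, g, i, j} — both open, so U is clopen.
  U = {f, g, i, j}, X ∖ U = {e, h} — both open, so U is clopen.
  U = {e, f, g, i, j}, X ∖ U = {h} — both open, so U is clopen.
  U = {f, g, h, i, j}, X ∖ U = {e} — both open, so U is clopen.
  U = {e, f, g, h, i, j}, X ∖ U = ∅ — both open, so U is clopen.
Nontrivial clopen(s) exist: e.g. {e, f, g, i, j}. So (X, τ) is disconnected.
Compute connected components by grouping points that agree on all clopens:
  component: {e}
  component: {h}
  component: {f, g, i, j}


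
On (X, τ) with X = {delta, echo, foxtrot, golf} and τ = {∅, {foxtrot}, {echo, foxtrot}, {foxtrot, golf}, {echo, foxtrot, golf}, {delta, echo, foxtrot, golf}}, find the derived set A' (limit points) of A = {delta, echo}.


A' = {delta}

For each x ∈ X, list the open sets U ∈ τ with x ∈ U, then check whether U ∩ (A ∖ {x}) ≠ ∅ for every such U.
  x = delta: opens ∋ x are {delta, echo, foxtrot, golf}; each meets A ∖ {delta}, so x IS a limit point.
  x = echo: open {echo, foxtrot} ∋ x has {echo, foxtrot} ∩ (A ∖ {echo}) = ∅, so x is NOT a limit point.
  x = foxtrot: open {foxtrot} ∋ x has {foxtrot} ∩ (A ∖ {foxtrot}) = ∅, so x is NOT a limit point.
  x = golf: open {foxtrot, golf} ∋ x has {foxtrot, golf} ∩ (A ∖ {golf}) = ∅, so x is NOT a limit point.
Collecting: A' = {delta}.


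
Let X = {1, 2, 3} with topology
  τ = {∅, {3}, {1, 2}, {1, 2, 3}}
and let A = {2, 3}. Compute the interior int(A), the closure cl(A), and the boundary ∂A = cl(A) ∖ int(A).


int(A) = {3}, cl(A) = {1, 2, 3}, ∂A = {1, 2}.

Closed sets in (X, τ) are complements of opens:
  closed(X, τ) = {∅, {3}, {1, 2}, {1, 2, 3}}.
int(A) = ⋃ {U ∈ τ : U ⊆ A}. Opens contained in A: ∅, {3}.
Taking the union of these: int(A) = {3}.
cl(A) = ⋂ {C closed : A ⊆ C}. Closed sets containing A: {1, 2, 3}.
Intersecting these: cl(A) = {1, 2, 3}.
∂A = cl(A) ∖ int(A) = {1, 2, 3} ∖ {3} = {1, 2}.


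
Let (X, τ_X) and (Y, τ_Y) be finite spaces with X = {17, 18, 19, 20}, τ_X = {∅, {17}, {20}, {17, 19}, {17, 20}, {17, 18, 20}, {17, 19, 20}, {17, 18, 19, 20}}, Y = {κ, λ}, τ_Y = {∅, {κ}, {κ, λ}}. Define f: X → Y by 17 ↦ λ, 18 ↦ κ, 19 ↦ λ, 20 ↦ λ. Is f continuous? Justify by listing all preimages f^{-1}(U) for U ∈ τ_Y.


f is NOT continuous.

Compute f^{-1}(U) for each U ∈ τ_Y:
  U = ∅: f^{-1}(U) = ∅ ∈ τ_X ✓.
  U = {κ}: f^{-1}(U) = {18} ∉ τ_X ✗.
  U = {κ, λ}: f^{-1}(U) = {17, 18, 19, 20} ∈ τ_X ✓.
Found U = {κ} with f^{-1}(U) = {18} not in τ_X. Therefore f is NOT continuous.


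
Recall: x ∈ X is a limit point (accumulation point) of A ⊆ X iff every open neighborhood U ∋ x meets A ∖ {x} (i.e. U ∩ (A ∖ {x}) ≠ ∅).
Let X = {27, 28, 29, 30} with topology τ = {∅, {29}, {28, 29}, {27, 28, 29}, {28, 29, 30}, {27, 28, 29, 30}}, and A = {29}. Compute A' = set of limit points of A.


A' = {27, 28, 30}

For each x ∈ X, list the open sets U ∈ τ with x ∈ U, then check whether U ∩ (A ∖ {x}) ≠ ∅ for every such U.
  x = 27: opens ∋ x are {27, 28, 29}, {27, 28, 29, 30}; each meets A ∖ {27}, so x IS a limit point.
  x = 28: opens ∋ x are {28, 29}, {27, 28, 29}, {28, 29, 30}, {27, 28, 29, 30}; each meets A ∖ {28}, so x IS a limit point.
  x = 29: open {29} ∋ x has {29} ∩ (A ∖ {29}) = ∅, so x is NOT a limit point.
  x = 30: opens ∋ x are {28, 29, 30}, {27, 28, 29, 30}; each meets A ∖ {30}, so x IS a limit point.
Collecting: A' = {27, 28, 30}.


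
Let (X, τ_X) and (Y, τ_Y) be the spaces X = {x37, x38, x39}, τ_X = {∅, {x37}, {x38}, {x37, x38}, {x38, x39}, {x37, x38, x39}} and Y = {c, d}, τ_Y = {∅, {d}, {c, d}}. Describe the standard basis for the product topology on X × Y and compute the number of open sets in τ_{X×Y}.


Basis B = {∅ × ∅, {x37} × {d}, {x38} × {d}, {x37} × {c, d}, {x37, x38} × {d}, {x38} × {c, d}, {x38, x39} × {d}, {x37, x38, x39} × {d}, {x37, x38} × {c, d}, {x38, x39} × {c, d}, {x37, x38, x39} × {c, d}}; |τ_{X×Y}| = 18.

Enumerate products U × V with U ∈ τ_X, V ∈ τ_Y (deduplicated):
  ∅ × ∅ = {} (∅)
  {x37} × {d} = {(x37,d)}
  {x38} × {d} = {(x38,d)}
  {x37} × {c, d} = {(x37,c), (x37,d)}
  {x37, x38} × {d} = {(x37,d), (x38,d)}
  {x38} × {c, d} = {(x38,c), (x38,d)}
  {x38, x39} × {d} = {(x38,d), (x39,d)}
  {x37, x38, x39} × {d} = {(x37,d), (x38,d), (x39,d)}
  {x37, x38} × {c, d} = {(x37,c), (x37,d), (x38,c), (x38,d)}
  {x38, x39} × {c, d} = {(x38,c), (x38,d), (x39,c), (x39,d)}
  {x37, x38, x39} × {c, d} = {(x37,c), (x37,d), (x38,c), (x38,d), (x39,c), (x39,d)}
These 11 distinct sets form the basis B.
Close under arbitrary unions to get τ_{X×Y}; counting gives |τ_{X×Y}| = 18.


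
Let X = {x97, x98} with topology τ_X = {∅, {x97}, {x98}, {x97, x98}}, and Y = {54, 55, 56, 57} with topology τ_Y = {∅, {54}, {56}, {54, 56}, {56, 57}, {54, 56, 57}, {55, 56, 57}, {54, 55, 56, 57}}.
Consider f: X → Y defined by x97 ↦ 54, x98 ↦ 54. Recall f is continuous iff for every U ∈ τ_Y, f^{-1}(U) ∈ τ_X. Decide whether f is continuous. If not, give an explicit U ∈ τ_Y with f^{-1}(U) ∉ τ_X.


f IS continuous.

Compute f^{-1}(U) for each U ∈ τ_Y:
  U = ∅: f^{-1}(U) = ∅ ∈ τ_X ✓.
  U = {54}: f^{-1}(U) = {x97, x98} ∈ τ_X ✓.
  U = {56}: f^{-1}(U) = ∅ ∈ τ_X ✓.
  U = {54, 56}: f^{-1}(U) = {x97, x98} ∈ τ_X ✓.
  U = {56, 57}: f^{-1}(U) = ∅ ∈ τ_X ✓.
  U = {54, 56, 57}: f^{-1}(U) = {x97, x98} ∈ τ_X ✓.
  U = {55, 56, 57}: f^{-1}(U) = ∅ ∈ τ_X ✓.
  U = {54, 55, 56, 57}: f^{-1}(U) = {x97, x98} ∈ τ_X ✓.
Every preimage lies in τ_X, so f IS continuous.


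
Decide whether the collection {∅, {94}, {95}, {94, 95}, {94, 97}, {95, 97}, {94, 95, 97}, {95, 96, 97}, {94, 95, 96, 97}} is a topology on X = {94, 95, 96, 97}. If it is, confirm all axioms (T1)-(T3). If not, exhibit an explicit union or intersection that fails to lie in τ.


τ is NOT a topology on X.

Axiom (T1): ∅ ∈ τ? Yes; X ∈ τ? Yes.
Axiom (T2/T3): check pairwise unions and intersections of members of τ.
Counterexample for (T3): {94, 97} ∩ {95, 97} = {97} ∉ τ. Therefore τ is NOT a topology.


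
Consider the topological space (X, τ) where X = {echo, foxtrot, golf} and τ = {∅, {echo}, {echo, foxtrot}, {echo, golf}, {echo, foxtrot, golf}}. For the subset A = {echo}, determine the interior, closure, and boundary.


int(A) = {echo}, cl(A) = {echo, foxtrot, golf}, ∂A = {foxtrot, golf}.

Closed sets in (X, τ) are complements of opens:
  closed(X, τ) = {∅, {foxtrot}, {golf}, {foxtrot, golf}, {echo, foxtrot, golf}}.
int(A) = ⋃ {U ∈ τ : U ⊆ A}. Opens contained in A: ∅, {echo}.
Taking the union of these: int(A) = {echo}.
cl(A) = ⋂ {C closed : A ⊆ C}. Closed sets containing A: {echo, foxtrot, golf}.
Intersecting these: cl(A) = {echo, foxtrot, golf}.
∂A = cl(A) ∖ int(A) = {echo, foxtrot, golf} ∖ {echo} = {foxtrot, golf}.


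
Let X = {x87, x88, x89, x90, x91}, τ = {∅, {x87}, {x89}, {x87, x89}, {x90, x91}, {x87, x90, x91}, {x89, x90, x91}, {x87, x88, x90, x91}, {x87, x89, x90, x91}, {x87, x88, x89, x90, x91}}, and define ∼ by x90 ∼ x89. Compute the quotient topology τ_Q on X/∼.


X/∼ = {[x87], [x88], [x89=x90], [x91]}; |τ_Q| = 5.

Equivalence classes: [x87], [x88], [x89=x90], [x91].
Quotient map π: X → X/∼ sends x87 ↦ [x87], x88 ↦ [x88], x89 ↦ [x89=x90], x90 ↦ [x89=x90], x91 ↦ [x91].
For each subset V ⊆ X/∼, compute π^{-1}(V) ⊆ X and check whether π^{-1}(V) ∈ τ. V is open in τ_Q iff π^{-1}(V) ∈ τ.
  V = {}: π^{-1}(V) = ∅ ∈ τ ✓.
  V = {[x87]}: π^{-1}(V) = {x87} ∈ τ ✓.
  V = {[x88]}: π^{-1}(V) = {x88} ∉ τ ✗.
  V = {[x87], [x88]}: π^{-1}(V) = {x87, x88} ∉ τ ✗.
  V = {[x89=x90]}: π^{-1}(V) = {x89, x90} ∉ τ ✗.
  V = {[x87], [x89=x90]}: π^{-1}(V) = {x87, x89, x90} ∉ τ ✗.
  V = {[x88], [x89=x90]}: π^{-1}(V) = {x88, x89, x90} ∉ τ ✗.
  V = {[x87], [x88], [x89=x90]}: π^{-1}(V) = {x87, x88, x89, x90} ∉ τ ✗.
  V = {[x91]}: π^{-1}(V) = {x91} ∉ τ ✗.
  V = {[x87], [x91]}: π^{-1}(V) = {x87, x91} ∉ τ ✗.
  V = {[x88], [x91]}: π^{-1}(V) = {x88, x91} ∉ τ ✗.
  V = {[x87], [x88], [x91]}: π^{-1}(V) = {x87, x88, x91} ∉ τ ✗.
  V = {[x89=x90], [x91]}: π^{-1}(V) = {x89, x90, x91} ∈ τ ✓.
  V = {[x87], [x89=x90], [x91]}: π^{-1}(V) = {x87, x89, x90, x91} ∈ τ ✓.
  V = {[x88], [x89=x90], [x91]}: π^{-1}(V) = {x88, x89, x90, x91} ∉ τ ✗.
  V = {[x87], [x88], [x89=x90], [x91]}: π^{-1}(V) = {x87, x88, x89, x90, x91} ∈ τ ✓.
Open sets in the quotient: τ_Q = {{}, {[x87]}, {[x89=x90], [x91]}, {[x87], [x89=x90], [x91]}, {[x87], [x88], [x89=x90], [x91]}} (5 elements).


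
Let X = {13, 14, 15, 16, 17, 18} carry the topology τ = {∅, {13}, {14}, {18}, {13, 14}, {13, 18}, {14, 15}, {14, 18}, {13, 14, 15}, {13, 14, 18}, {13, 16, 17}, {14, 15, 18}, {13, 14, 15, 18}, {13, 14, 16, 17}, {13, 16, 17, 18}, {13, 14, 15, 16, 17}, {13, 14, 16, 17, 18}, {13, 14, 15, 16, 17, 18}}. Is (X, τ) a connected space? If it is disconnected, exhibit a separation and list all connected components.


(X, τ) is disconnected; components = [{18}, {14, 15}, {13, 16, 17}].

Find clopen sets (U ∈ τ with X ∖ U ∈ τ):
  U = ∅, X ∖ U = {13, 14, 15, 16, 17, 18} — both open, so U is clopen.
  U = {18}, X ∖ U = {13, 14, 15, 16, 17} — both open, so U is clopen.
  U = {14, 15}, X ∖ U = {13, 16, 17, 18} — both open, so U is clopen.
  U = {13, 16, 17}, X ∖ U = {14, 15, 18} — both open, so U is clopen.
  U = {14, 15, 18}, X ∖ U = {13, 16, 17} — both open, so U is clopen.
  U = {13, 16, 17, 18}, X ∖ U = {14, 15} — both open, so U is clopen.
  U = {13, 14, 15, 16, 17}, X ∖ U = {18} — both open, so U is clopen.
  U = {13, 14, 15, 16, 17, 18}, X ∖ U = ∅ — both open, so U is clopen.
Nontrivial clopen(s) exist: e.g. {13, 14, 15, 16, 17}. So (X, τ) is disconnected.
Compute connected components by grouping points that agree on all clopens:
  component: {18}
  component: {14, 15}
  component: {13, 16, 17}
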